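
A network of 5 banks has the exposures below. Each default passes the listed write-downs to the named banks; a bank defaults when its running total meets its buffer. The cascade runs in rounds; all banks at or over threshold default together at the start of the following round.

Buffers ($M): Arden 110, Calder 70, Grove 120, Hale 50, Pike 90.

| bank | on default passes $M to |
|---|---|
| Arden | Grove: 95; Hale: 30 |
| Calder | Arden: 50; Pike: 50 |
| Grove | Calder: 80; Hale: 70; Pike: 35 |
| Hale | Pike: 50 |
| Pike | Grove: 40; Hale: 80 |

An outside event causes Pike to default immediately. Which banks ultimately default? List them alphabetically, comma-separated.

Round 1 — Pike defaults (initial).
  Grove: +40 → 40 < 120
  Hale: +80 → 80 ≥ 50
Round 2 — Hale defaults.
No further defaults.

Hale, Pike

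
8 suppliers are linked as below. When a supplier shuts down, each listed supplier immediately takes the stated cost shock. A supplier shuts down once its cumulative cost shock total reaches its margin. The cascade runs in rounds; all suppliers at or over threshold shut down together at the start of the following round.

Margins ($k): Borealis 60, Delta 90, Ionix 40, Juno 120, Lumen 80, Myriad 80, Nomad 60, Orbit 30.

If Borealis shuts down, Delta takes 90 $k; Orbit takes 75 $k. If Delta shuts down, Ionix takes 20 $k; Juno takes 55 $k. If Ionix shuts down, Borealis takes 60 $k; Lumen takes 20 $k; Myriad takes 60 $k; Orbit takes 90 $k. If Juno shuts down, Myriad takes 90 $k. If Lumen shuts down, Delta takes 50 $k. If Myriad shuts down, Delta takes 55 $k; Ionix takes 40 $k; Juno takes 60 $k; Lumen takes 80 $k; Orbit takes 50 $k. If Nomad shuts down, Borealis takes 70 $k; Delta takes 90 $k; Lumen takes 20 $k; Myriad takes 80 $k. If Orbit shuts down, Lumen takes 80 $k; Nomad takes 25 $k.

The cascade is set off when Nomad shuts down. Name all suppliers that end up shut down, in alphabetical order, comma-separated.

Round 1 — Nomad shuts down (initial).
  Borealis: +70 → 70 ≥ 60
  Delta: +90 → 90 ≥ 90
  Lumen: +20 → 20 < 80
  Myriad: +80 → 80 ≥ 80
Round 2 — Borealis, Delta, Myriad shut down.
  Ionix: +20+40 → 60 ≥ 40
  Juno: +55+60 → 115 < 120
  Lumen: +80 → 100 ≥ 80
  Orbit: +75+50 → 125 ≥ 30
Round 3 — Ionix, Lumen, Orbit shut down.
No further shutdowns.

Borealis, Delta, Ionix, Lumen, Myriad, Nomad, Orbit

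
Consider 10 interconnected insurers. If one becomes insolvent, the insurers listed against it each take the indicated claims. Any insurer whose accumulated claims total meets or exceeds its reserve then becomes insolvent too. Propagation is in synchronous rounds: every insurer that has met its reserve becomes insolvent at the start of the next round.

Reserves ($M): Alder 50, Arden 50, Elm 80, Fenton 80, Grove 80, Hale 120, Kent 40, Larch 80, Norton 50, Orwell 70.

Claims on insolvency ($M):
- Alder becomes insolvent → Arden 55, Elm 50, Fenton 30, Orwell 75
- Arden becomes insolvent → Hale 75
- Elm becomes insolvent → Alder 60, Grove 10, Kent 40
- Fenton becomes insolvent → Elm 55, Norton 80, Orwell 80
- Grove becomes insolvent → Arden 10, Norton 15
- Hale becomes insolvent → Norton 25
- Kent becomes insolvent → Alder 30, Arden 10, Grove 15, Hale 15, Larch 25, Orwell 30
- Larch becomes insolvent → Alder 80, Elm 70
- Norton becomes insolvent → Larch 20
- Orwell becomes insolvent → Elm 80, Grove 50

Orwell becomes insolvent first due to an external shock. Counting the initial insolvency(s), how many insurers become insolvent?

5

Round 1 — Orwell becomes insolvent (initial).
  Elm: +80 → 80 ≥ 80
  Grove: +50 → 50 < 80
Round 2 — Elm becomes insolvent.
  Alder: +60 → 60 ≥ 50
  Grove: +10 → 60 < 80
  Kent: +40 → 40 ≥ 40
Round 3 — Alder, Kent become insolvent.
  Arden: +55+10 → 65 ≥ 50
  Fenton: +30 → 30 < 80
  Grove: +15 → 75 < 80
  Hale: +15 → 15 < 120
  Larch: +25 → 25 < 80
Round 4 — Arden becomes insolvent.
  Hale: +75 → 90 < 120
No further insolvencies.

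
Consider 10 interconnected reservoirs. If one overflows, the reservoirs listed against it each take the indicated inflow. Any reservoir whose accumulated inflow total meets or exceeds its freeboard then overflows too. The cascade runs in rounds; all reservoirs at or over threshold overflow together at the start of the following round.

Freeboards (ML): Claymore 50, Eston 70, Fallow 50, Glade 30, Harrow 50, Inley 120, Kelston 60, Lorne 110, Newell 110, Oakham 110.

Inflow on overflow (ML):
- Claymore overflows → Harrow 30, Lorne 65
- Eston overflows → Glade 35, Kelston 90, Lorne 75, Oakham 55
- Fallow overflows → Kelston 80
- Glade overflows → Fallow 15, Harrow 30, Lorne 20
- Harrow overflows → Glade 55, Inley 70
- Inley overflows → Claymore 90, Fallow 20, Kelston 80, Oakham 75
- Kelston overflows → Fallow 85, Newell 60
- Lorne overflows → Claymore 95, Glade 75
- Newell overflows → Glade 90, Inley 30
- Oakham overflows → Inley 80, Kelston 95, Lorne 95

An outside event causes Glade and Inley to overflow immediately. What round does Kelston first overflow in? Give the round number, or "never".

Round 1 — Glade, Inley overflow (initial).
  Claymore: +90 → 90 ≥ 50
  Fallow: +15+20 → 35 < 50
  Harrow: +30 → 30 < 50
  Kelston: +80 → 80 ≥ 60
  Lorne: +20 → 20 < 110
  Oakham: +75 → 75 < 110
Round 2 — Claymore, Kelston overflow.
  Fallow: +85 → 120 ≥ 50
  Harrow: +30 → 60 ≥ 50
  Lorne: +65 → 85 < 110
  Newell: +60 → 60 < 110
Round 3 — Fallow, Harrow overflow.
No further overflows.

2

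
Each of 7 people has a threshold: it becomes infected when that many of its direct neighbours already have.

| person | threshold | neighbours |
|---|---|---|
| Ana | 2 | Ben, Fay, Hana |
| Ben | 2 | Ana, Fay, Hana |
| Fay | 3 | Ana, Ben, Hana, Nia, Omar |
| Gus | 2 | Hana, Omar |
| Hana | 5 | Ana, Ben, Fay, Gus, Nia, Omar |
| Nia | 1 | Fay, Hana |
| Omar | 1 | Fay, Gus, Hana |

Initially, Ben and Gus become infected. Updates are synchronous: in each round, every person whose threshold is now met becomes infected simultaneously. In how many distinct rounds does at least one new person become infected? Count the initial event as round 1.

2

Round 1 — Ben, Gus become infected (initial).
Round 2 — checking thresholds:
  Ana: 1 of 3 neighbours < 2, not yet.
  Fay: 1 of 5 neighbours < 3, not yet.
  Hana: 2 of 6 neighbours < 5, not yet.
  Omar: 1 of 3 neighbours ≥ 1, becomes infected.
Round 3 — no new infections; cascade stops.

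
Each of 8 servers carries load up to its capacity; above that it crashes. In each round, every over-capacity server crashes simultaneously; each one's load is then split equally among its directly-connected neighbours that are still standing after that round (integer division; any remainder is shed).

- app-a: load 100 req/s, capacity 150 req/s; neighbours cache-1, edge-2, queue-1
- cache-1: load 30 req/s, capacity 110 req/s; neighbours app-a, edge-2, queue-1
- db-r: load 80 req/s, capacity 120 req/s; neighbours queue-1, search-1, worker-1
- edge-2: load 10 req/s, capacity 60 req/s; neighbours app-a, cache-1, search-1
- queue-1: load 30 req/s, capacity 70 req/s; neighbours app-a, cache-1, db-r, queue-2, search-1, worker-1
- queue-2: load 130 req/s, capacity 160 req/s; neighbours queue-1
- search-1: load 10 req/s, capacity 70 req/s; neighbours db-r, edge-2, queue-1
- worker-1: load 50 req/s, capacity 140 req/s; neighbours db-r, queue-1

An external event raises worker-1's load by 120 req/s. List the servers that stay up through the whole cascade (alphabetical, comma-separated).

Round 1 — worker-1 at 170 > 140. worker-1 crashes.
  worker-1 sheds 170 req/s to db-r, queue-1: 85 each.
    db-r: 80+85 = 165 > 120
    queue-1: 30+85 = 115 > 70
Round 2 — db-r, queue-1 crash.
  db-r sheds 165 req/s to search-1: 165 each.
    search-1: 10+165 = 175 > 70
  queue-1 sheds 115 req/s to app-a, cache-1, queue-2, search-1: 28 each (3 lost).
    app-a: 100+28 = 128 ≤ 150
    cache-1: 30+28 = 58 ≤ 110
    queue-2: 130+28 = 158 ≤ 160
    search-1: 175+28 = 203 > 70
Round 3 — search-1 crashes.
  search-1 sheds 203 req/s to edge-2: 203 each.
    edge-2: 10+203 = 213 > 60
Round 4 — edge-2 crashes.
  edge-2 sheds 213 req/s to app-a, cache-1: 106 each (1 lost).
    app-a: 128+106 = 234 > 150
    cache-1: 58+106 = 164 > 110
Round 5 — app-a, cache-1 crash.
  app-a sheds 234 req/s: no online neighbours, lost.
  cache-1 sheds 164 req/s: no online neighbours, lost.
No further crashes.

queue-2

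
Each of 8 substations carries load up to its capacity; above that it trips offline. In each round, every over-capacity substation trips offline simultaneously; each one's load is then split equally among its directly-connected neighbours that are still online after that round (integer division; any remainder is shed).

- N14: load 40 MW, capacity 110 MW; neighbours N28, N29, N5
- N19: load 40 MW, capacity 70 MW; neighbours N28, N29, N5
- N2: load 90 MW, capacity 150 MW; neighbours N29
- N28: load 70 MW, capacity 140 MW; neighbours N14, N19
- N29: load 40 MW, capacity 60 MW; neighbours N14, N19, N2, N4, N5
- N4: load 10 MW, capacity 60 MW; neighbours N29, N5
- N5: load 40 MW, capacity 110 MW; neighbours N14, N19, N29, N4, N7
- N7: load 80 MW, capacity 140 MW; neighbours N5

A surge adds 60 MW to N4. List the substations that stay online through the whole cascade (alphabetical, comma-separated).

N14, N19, N2, N28, N5, N7

Round 1 — N4 at 70 > 60. N4 trips offline.
  N4 sheds 70 MW to N29, N5: 35 each.
    N29: 40+35 = 75 > 60
    N5: 40+35 = 75 ≤ 110
Round 2 — N29 trips offline.
  N29 sheds 75 MW to N14, N19, N2, N5: 18 each (3 lost).
    N14: 40+18 = 58 ≤ 110
    N19: 40+18 = 58 ≤ 70
    N2: 90+18 = 108 ≤ 150
    N5: 75+18 = 93 ≤ 110
No further trips.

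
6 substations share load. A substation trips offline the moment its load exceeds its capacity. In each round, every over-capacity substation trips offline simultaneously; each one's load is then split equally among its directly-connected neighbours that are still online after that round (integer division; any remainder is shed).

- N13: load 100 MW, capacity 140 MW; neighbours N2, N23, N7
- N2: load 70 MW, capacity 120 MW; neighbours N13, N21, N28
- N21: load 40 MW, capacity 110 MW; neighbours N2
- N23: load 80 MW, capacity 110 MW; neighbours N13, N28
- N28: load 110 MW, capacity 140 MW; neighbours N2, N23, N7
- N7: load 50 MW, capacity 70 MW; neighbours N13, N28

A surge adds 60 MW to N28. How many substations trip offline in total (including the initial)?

Round 1 — N28 at 170 > 140. N28 trips offline.
  N28 sheds 170 MW to N2, N23, N7: 56 each (2 lost).
    N2: 70+56 = 126 > 120
    N23: 80+56 = 136 > 110
    N7: 50+56 = 106 > 70
Round 2 — N2, N23, N7 trip offline.
  N2 sheds 126 MW to N13, N21: 63 each.
    N13: 100+63 = 163 > 140
    N21: 40+63 = 103 ≤ 110
  N23 sheds 136 MW to N13: 136 each.
    N13: 163+136 = 299 > 140
  N7 sheds 106 MW to N13: 106 each.
    N13: 299+106 = 405 > 140
Round 3 — N13 trips offline.
  N13 sheds 405 MW: no online neighbours, lost.
No further trips.

5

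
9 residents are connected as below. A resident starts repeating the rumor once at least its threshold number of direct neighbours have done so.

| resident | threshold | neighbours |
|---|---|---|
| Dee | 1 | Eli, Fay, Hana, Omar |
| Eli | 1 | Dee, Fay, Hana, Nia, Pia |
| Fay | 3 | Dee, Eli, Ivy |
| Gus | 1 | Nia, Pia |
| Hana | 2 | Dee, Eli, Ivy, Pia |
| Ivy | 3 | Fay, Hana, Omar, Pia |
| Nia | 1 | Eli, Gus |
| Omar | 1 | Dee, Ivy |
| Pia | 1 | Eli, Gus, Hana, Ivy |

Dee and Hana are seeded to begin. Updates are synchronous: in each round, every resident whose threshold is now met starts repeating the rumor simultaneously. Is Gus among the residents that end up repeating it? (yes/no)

yes

Round 1 — Dee, Hana start repeating the rumor (initial).
Round 2 — checking thresholds:
  Eli: 2 of 5 neighbours ≥ 1, starts repeating the rumor.
  Fay: 1 of 3 neighbours < 3, holds.
  Ivy: 1 of 4 neighbours < 3, holds.
  Omar: 1 of 2 neighbours ≥ 1, starts repeating the rumor.
  Pia: 1 of 4 neighbours ≥ 1, starts repeating the rumor.
Round 3 — checking thresholds:
  Fay: 2 of 3 neighbours < 3, holds.
  Gus: 1 of 2 neighbours ≥ 1, starts repeating the rumor.
  Ivy: 3 of 4 neighbours ≥ 3, starts repeating the rumor.
  Nia: 1 of 2 neighbours ≥ 1, starts repeating the rumor.
Round 4 — checking thresholds:
  Fay: 3 of 3 neighbours ≥ 3, starts repeating the rumor.
Round 5 — no new spreads; cascade stops.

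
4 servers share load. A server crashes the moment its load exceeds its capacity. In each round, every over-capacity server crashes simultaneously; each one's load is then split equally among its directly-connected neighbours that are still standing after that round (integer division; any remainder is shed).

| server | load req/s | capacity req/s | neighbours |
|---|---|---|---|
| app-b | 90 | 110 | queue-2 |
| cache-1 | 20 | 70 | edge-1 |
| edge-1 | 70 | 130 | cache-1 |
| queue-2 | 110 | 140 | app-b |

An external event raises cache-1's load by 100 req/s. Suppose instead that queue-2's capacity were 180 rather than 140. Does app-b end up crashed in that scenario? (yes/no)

With queue-2's capacity at 180:
Round 1 — cache-1 at 120 > 70. cache-1 crashes.
  cache-1 sheds 120 req/s to edge-1: 120 each.
    edge-1: 70+120 = 190 > 130
Round 2 — edge-1 crashes.
  edge-1 sheds 190 req/s: no online neighbours, lost.
No further crashes.

no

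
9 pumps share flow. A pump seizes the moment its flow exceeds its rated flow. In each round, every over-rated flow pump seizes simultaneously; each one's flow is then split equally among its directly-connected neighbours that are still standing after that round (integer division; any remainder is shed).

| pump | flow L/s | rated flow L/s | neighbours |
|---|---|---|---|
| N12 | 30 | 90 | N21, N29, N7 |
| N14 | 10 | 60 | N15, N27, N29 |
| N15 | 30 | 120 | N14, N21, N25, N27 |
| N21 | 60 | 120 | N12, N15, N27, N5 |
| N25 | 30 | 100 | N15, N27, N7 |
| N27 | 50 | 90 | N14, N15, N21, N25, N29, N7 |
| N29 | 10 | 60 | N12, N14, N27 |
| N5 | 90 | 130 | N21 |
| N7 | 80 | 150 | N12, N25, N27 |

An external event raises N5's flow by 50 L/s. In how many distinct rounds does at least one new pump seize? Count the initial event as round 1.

6

Round 1 — N5 at 140 > 130. N5 seizes.
  N5 sheds 140 L/s to N21: 140 each.
    N21: 60+140 = 200 > 120
Round 2 — N21 seizes.
  N21 sheds 200 L/s to N12, N15, N27: 66 each (2 lost).
    N12: 30+66 = 96 > 90
    N15: 30+66 = 96 ≤ 120
    N27: 50+66 = 116 > 90
Round 3 — N12, N27 seize.
  N12 sheds 96 L/s to N29, N7: 48 each.
    N29: 10+48 = 58 ≤ 60
    N7: 80+48 = 128 ≤ 150
  N27 sheds 116 L/s to N14, N15, N25, N29, N7: 23 each (1 lost).
    N14: 10+23 = 33 ≤ 60
    N15: 96+23 = 119 ≤ 120
    N25: 30+23 = 53 ≤ 100
    N29: 58+23 = 81 > 60
    N7: 128+23 = 151 > 150
Round 4 — N29, N7 seize.
  N29 sheds 81 L/s to N14: 81 each.
    N14: 33+81 = 114 > 60
  N7 sheds 151 L/s to N25: 151 each.
    N25: 53+151 = 204 > 100
Round 5 — N14, N25 seize.
  N14 sheds 114 L/s to N15: 114 each.
    N15: 119+114 = 233 > 120
  N25 sheds 204 L/s to N15: 204 each.
    N15: 233+204 = 437 > 120
Round 6 — N15 seizes.
  N15 sheds 437 L/s: no online neighbours, lost.
No further seizures.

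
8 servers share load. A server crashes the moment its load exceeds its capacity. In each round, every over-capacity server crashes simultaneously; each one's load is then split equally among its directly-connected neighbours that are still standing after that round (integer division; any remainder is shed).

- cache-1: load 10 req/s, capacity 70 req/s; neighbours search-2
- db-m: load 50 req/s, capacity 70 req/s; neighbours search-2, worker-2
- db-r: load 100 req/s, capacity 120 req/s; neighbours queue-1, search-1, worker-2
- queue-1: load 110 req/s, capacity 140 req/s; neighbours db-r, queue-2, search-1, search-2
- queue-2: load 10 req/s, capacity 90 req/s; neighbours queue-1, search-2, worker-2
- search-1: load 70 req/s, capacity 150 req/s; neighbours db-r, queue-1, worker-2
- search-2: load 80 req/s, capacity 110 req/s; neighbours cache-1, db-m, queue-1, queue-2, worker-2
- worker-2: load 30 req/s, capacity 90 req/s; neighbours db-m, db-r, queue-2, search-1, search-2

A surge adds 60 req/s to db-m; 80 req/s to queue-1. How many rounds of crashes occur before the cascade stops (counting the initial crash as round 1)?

3

Round 1 — db-m at 110 > 70; queue-1 at 190 > 140. db-m, queue-1 crash.
  db-m sheds 110 req/s to search-2, worker-2: 55 each.
    search-2: 80+55 = 135 > 110
    worker-2: 30+55 = 85 ≤ 90
  queue-1 sheds 190 req/s to db-r, queue-2, search-1, search-2: 47 each (2 lost).
    db-r: 100+47 = 147 > 120
    queue-2: 10+47 = 57 ≤ 90
    search-1: 70+47 = 117 ≤ 150
    search-2: 135+47 = 182 > 110
Round 2 — db-r, search-2 crash.
  db-r sheds 147 req/s to search-1, worker-2: 73 each (1 lost).
    search-1: 117+73 = 190 > 150
    worker-2: 85+73 = 158 > 90
  search-2 sheds 182 req/s to cache-1, queue-2, worker-2: 60 each (2 lost).
    cache-1: 10+60 = 70 ≤ 70
    queue-2: 57+60 = 117 > 90
    worker-2: 158+60 = 218 > 90
Round 3 — queue-2, search-1, worker-2 crash.
  queue-2 sheds 117 req/s: no online neighbours, lost.
  search-1 sheds 190 req/s: no online neighbours, lost.
  worker-2 sheds 218 req/s: no online neighbours, lost.
No further crashes.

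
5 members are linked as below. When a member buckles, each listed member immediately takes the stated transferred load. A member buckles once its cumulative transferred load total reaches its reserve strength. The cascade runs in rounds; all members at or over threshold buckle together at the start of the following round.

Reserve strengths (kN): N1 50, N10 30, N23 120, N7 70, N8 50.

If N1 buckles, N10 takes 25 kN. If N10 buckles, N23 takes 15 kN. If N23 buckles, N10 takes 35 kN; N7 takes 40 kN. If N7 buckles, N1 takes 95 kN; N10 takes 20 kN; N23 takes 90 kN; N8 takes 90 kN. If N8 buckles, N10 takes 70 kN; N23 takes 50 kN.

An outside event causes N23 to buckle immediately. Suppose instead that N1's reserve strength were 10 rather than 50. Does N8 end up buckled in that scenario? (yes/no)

With N1's reserve strength at 10:
Round 1 — N23 buckles (initial).
  N10: +35 → 35 ≥ 30
  N7: +40 → 40 < 70
Round 2 — N10 buckles.
No further bucklings.

no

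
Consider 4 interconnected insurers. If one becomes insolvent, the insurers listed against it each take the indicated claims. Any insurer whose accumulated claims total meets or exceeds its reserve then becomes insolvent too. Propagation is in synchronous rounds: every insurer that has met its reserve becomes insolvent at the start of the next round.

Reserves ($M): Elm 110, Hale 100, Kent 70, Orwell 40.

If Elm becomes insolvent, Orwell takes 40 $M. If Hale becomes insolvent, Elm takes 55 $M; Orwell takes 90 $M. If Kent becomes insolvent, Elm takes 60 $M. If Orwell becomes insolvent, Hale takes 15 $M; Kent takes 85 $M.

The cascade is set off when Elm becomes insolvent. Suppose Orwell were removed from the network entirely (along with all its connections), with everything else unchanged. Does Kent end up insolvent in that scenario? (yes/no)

With Orwell removed:
Round 1 — Elm becomes insolvent (initial).
No further insolvencies.

no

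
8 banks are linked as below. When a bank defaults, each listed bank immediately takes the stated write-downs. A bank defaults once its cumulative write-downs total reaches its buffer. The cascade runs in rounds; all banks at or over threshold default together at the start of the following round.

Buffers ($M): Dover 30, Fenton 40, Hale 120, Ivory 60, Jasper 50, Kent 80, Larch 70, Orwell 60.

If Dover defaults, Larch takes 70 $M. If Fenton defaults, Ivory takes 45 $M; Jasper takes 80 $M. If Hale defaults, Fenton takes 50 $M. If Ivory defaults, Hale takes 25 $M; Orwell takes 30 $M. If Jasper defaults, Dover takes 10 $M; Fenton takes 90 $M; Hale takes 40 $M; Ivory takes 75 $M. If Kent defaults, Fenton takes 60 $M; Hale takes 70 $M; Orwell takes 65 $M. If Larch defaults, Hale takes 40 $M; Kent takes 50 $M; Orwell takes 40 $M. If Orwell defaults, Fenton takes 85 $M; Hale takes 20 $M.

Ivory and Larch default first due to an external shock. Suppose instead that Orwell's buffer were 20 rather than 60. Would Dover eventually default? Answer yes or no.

no

With Orwell's buffer at 20:
Round 1 — Ivory, Larch default (initial).
  Hale: +25+40 → 65 < 120
  Kent: +50 → 50 < 80
  Orwell: +30+40 → 70 ≥ 20
Round 2 — Orwell defaults.
  Fenton: +85 → 85 ≥ 40
  Hale: +20 → 85 < 120
Round 3 — Fenton defaults.
  Jasper: +80 → 80 ≥ 50
Round 4 — Jasper defaults.
  Dover: +10 → 10 < 30
  Hale: +40 → 125 ≥ 120
Round 5 — Hale defaults.
No further defaults.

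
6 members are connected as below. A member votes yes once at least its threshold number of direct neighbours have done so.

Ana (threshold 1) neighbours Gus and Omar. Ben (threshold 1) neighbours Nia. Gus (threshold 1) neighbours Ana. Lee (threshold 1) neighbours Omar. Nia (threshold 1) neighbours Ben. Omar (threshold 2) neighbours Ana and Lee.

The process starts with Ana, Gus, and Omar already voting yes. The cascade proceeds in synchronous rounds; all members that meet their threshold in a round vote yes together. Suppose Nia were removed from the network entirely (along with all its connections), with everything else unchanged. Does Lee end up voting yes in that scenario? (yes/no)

yes

With Nia removed:
Round 1 — Ana, Gus, Omar vote yes (initial).
Round 2 — checking thresholds:
  Lee: 1 of 1 neighbours ≥ 1, votes yes.
Round 3 — no new yes votes; cascade stops.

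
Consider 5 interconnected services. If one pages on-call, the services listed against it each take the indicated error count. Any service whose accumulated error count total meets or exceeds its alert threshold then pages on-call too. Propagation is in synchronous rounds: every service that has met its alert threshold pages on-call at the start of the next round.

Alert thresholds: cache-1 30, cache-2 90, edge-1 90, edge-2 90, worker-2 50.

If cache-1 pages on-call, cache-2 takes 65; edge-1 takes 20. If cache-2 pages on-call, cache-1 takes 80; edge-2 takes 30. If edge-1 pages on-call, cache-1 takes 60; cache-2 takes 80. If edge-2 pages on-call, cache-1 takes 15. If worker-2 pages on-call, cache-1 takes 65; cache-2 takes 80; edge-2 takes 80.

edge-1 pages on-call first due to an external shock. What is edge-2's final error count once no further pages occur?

Round 1 — edge-1 pages on-call (initial).
  cache-1: +60 → 60 ≥ 30
  cache-2: +80 → 80 < 90
Round 2 — cache-1 pages on-call.
  cache-2: +65 → 145 ≥ 90
Round 3 — cache-2 pages on-call.
  edge-2: +30 → 30 < 90
No further pages.

30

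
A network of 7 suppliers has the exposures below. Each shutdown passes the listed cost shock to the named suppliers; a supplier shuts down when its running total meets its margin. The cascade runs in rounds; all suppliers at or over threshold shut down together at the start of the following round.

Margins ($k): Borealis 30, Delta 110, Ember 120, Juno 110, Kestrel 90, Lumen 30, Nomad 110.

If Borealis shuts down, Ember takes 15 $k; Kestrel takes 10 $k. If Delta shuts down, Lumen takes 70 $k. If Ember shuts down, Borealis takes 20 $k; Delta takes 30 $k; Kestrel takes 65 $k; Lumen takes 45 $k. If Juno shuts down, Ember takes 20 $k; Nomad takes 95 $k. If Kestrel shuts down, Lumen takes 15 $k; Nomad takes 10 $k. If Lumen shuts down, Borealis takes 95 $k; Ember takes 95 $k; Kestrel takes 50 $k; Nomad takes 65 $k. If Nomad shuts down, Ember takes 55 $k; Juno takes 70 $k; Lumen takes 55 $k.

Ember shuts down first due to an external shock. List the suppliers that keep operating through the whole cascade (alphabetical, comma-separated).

Round 1 — Ember shuts down (initial).
  Borealis: +20 → 20 < 30
  Delta: +30 → 30 < 110
  Kestrel: +65 → 65 < 90
  Lumen: +45 → 45 ≥ 30
Round 2 — Lumen shuts down.
  Borealis: +95 → 115 ≥ 30
  Kestrel: +50 → 115 ≥ 90
  Nomad: +65 → 65 < 110
Round 3 — Borealis, Kestrel shut down.
  Nomad: +10 → 75 < 110
No further shutdowns.

Delta, Juno, Nomad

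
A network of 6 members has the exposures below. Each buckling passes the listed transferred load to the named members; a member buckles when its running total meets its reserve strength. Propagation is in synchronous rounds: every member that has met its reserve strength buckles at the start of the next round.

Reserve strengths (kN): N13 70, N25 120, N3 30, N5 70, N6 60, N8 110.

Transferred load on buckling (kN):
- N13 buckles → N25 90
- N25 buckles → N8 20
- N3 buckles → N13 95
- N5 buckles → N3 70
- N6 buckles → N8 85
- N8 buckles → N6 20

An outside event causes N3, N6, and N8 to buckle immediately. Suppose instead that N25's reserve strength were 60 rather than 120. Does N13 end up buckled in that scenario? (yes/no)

With N25's reserve strength at 60:
Round 1 — N3, N6, N8 buckle (initial).
  N13: +95 → 95 ≥ 70
Round 2 — N13 buckles.
  N25: +90 → 90 ≥ 60
Round 3 — N25 buckles.
No further bucklings.

yes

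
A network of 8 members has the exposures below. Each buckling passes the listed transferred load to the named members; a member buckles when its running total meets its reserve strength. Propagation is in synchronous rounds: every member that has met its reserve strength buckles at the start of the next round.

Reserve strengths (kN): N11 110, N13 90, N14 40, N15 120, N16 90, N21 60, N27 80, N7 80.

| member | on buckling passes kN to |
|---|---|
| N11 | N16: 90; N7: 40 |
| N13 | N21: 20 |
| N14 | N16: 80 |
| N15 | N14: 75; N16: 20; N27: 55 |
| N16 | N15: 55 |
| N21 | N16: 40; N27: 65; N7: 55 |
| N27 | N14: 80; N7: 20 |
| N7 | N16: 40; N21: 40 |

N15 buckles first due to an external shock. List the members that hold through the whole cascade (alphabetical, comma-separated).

Round 1 — N15 buckles (initial).
  N14: +75 → 75 ≥ 40
  N16: +20 → 20 < 90
  N27: +55 → 55 < 80
Round 2 — N14 buckles.
  N16: +80 → 100 ≥ 90
Round 3 — N16 buckles.
No further bucklings.

N11, N13, N21, N27, N7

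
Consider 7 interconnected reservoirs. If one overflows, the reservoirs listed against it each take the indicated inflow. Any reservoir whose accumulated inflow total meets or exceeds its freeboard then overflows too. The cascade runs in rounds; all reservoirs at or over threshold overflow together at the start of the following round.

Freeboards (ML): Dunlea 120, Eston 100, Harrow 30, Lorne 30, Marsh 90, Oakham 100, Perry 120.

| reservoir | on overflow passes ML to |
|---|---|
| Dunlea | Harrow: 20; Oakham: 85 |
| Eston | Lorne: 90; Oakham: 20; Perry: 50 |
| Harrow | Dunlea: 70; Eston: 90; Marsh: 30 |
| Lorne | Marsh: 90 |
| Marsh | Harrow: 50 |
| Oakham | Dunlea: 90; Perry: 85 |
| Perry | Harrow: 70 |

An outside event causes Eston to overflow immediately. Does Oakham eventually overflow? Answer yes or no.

no

Round 1 — Eston overflows (initial).
  Lorne: +90 → 90 ≥ 30
  Oakham: +20 → 20 < 100
  Perry: +50 → 50 < 120
Round 2 — Lorne overflows.
  Marsh: +90 → 90 ≥ 90
Round 3 — Marsh overflows.
  Harrow: +50 → 50 ≥ 30
Round 4 — Harrow overflows.
  Dunlea: +70 → 70 < 120
No further overflows.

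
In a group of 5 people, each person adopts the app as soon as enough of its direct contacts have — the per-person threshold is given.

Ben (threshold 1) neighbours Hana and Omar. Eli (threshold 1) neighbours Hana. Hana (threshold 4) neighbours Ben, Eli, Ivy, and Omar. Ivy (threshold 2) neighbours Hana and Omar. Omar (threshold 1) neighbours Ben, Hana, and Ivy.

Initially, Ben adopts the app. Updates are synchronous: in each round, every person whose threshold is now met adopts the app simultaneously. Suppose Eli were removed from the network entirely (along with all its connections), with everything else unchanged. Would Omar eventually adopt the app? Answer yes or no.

yes

With Eli removed:
Round 1 — Ben adopts the app (initial).
Round 2 — checking thresholds:
  Hana: 1 of 3 neighbours < 4, not yet.
  Omar: 1 of 3 neighbours ≥ 1, adopts the app.
Round 3 — no new adoptions; cascade stops.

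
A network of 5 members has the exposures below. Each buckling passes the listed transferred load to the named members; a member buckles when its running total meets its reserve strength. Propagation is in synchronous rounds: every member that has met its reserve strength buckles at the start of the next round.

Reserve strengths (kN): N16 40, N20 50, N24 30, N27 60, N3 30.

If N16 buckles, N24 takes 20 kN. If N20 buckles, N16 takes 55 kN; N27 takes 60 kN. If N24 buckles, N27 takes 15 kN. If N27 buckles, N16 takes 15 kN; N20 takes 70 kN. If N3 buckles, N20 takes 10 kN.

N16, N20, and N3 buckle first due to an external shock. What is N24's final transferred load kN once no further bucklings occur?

Round 1 — N16, N20, N3 buckle (initial).
  N24: +20 → 20 < 30
  N27: +60 → 60 ≥ 60
Round 2 — N27 buckles.
No further bucklings.

20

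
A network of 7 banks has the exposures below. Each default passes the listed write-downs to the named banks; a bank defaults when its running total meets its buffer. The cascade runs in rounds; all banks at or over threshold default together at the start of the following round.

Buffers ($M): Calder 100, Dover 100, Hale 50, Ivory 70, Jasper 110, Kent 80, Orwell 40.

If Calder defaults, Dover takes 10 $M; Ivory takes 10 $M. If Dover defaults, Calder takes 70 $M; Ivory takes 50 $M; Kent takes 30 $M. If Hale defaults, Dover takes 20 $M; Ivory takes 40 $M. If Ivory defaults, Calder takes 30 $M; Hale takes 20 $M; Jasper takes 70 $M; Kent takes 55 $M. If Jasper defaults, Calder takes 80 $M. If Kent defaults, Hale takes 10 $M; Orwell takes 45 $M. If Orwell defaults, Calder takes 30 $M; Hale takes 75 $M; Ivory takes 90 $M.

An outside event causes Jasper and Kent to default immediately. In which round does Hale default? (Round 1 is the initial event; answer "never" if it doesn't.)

Round 1 — Jasper, Kent default (initial).
  Calder: +80 → 80 < 100
  Hale: +10 → 10 < 50
  Orwell: +45 → 45 ≥ 40
Round 2 — Orwell defaults.
  Calder: +30 → 110 ≥ 100
  Hale: +75 → 85 ≥ 50
  Ivory: +90 → 90 ≥ 70
Round 3 — Calder, Hale, Ivory default.
  Dover: +10+20 → 30 < 100
No further defaults.

3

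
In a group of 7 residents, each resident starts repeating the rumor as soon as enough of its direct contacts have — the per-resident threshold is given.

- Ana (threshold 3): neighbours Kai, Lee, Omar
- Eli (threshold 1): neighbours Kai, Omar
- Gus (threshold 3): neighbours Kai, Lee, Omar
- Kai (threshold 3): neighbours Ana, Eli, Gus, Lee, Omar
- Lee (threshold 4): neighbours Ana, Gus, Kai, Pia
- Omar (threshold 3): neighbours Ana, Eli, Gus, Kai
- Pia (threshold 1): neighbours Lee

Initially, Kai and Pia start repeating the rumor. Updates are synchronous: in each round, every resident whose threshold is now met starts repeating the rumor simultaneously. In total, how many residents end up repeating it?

Round 1 — Kai, Pia start repeating the rumor (initial).
Round 2 — checking thresholds:
  Ana: 1 of 3 neighbours < 3, not yet.
  Eli: 1 of 2 neighbours ≥ 1, starts repeating the rumor.
  Gus: 1 of 3 neighbours < 3, not yet.
  Lee: 2 of 4 neighbours < 4, not yet.
  Omar: 1 of 4 neighbours < 3, not yet.
Round 3 — no new spreads; cascade stops.

3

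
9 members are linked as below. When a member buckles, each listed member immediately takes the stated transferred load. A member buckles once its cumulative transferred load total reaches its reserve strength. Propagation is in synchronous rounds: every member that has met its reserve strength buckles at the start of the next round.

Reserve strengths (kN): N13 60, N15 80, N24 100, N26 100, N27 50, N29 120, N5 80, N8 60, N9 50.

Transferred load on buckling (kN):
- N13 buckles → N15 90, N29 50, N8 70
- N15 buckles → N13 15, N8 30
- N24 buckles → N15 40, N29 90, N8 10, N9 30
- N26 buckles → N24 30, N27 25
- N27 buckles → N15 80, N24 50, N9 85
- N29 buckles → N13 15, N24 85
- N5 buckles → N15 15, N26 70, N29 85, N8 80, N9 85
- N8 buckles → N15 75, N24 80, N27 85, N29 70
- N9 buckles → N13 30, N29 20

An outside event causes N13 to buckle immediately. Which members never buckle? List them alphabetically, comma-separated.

N26, N5

Round 1 — N13 buckles (initial).
  N15: +90 → 90 ≥ 80
  N29: +50 → 50 < 120
  N8: +70 → 70 ≥ 60
Round 2 — N15, N8 buckle.
  N24: +80 → 80 < 100
  N27: +85 → 85 ≥ 50
  N29: +70 → 120 ≥ 120
Round 3 — N27, N29 buckle.
  N24: +50+85 → 215 ≥ 100
  N9: +85 → 85 ≥ 50
Round 4 — N24, N9 buckle.
No further bucklings.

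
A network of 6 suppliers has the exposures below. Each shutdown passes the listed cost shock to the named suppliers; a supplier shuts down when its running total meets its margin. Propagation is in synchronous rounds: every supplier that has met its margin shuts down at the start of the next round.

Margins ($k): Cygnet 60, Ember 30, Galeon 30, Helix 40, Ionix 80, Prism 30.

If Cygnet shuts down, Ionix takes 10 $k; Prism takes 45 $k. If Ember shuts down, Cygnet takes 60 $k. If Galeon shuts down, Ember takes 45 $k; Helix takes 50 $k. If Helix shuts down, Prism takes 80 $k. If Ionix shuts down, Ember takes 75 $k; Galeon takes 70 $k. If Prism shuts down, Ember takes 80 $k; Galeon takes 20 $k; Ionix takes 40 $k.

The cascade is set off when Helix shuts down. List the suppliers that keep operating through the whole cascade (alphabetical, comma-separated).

Galeon, Ionix

Round 1 — Helix shuts down (initial).
  Prism: +80 → 80 ≥ 30
Round 2 — Prism shuts down.
  Ember: +80 → 80 ≥ 30
  Galeon: +20 → 20 < 30
  Ionix: +40 → 40 < 80
Round 3 — Ember shuts down.
  Cygnet: +60 → 60 ≥ 60
Round 4 — Cygnet shuts down.
  Ionix: +10 → 50 < 80
No further shutdowns.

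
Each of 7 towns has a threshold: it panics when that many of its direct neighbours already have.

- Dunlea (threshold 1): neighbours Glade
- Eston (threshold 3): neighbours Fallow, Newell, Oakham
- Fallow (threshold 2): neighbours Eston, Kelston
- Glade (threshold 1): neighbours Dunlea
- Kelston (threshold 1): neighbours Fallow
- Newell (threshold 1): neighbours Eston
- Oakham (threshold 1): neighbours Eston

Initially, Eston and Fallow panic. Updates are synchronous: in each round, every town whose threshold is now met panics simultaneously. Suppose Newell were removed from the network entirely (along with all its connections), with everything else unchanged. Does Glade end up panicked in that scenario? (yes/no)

no

With Newell removed:
Round 1 — Eston, Fallow panic (initial).
Round 2 — checking thresholds:
  Kelston: 1 of 1 neighbours ≥ 1, panics.
  Oakham: 1 of 1 neighbours ≥ 1, panics.
Round 3 — no new panics; cascade stops.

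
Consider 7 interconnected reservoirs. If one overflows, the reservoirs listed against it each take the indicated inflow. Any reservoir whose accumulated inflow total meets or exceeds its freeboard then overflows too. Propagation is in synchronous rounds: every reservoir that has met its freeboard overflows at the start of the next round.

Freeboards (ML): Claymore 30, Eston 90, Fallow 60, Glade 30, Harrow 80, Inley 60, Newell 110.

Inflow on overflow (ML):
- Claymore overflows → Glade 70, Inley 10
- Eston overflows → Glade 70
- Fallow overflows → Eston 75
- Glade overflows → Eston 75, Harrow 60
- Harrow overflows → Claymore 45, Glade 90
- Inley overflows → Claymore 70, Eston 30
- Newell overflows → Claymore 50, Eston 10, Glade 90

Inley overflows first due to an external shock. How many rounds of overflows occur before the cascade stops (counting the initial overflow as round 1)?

Round 1 — Inley overflows (initial).
  Claymore: +70 → 70 ≥ 30
  Eston: +30 → 30 < 90
Round 2 — Claymore overflows.
  Glade: +70 → 70 ≥ 30
Round 3 — Glade overflows.
  Eston: +75 → 105 ≥ 90
  Harrow: +60 → 60 < 80
Round 4 — Eston overflows.
No further overflows.

4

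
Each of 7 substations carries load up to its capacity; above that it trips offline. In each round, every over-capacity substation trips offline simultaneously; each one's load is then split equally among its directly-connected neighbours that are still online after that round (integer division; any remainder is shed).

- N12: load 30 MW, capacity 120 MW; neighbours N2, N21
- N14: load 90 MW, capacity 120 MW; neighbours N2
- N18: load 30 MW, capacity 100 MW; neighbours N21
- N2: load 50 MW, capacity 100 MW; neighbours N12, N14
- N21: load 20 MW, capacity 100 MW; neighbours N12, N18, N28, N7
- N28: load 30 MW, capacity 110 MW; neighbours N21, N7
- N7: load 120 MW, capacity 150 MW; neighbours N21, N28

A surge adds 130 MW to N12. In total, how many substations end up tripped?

Round 1 — N12 at 160 > 120. N12 trips offline.
  N12 sheds 160 MW to N2, N21: 80 each.
    N2: 50+80 = 130 > 100
    N21: 20+80 = 100 ≤ 100
Round 2 — N2 trips offline.
  N2 sheds 130 MW to N14: 130 each.
    N14: 90+130 = 220 > 120
Round 3 — N14 trips offline.
  N14 sheds 220 MW: no online neighbours, lost.
No further trips.

3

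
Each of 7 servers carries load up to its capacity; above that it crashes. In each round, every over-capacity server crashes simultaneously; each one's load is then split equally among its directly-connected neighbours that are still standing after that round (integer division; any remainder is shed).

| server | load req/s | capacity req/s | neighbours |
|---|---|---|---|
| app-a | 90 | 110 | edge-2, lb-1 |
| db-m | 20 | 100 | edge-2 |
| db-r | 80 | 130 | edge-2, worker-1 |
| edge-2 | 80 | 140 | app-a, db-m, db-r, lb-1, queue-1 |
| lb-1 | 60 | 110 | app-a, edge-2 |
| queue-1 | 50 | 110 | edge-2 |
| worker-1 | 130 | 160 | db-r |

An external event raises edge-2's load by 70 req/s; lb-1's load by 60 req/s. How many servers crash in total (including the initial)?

Round 1 — edge-2 at 150 > 140; lb-1 at 120 > 110. edge-2, lb-1 crash.
  edge-2 sheds 150 req/s to app-a, db-m, db-r, queue-1: 37 each (2 lost).
    app-a: 90+37 = 127 > 110
    db-m: 20+37 = 57 ≤ 100
    db-r: 80+37 = 117 ≤ 130
    queue-1: 50+37 = 87 ≤ 110
  lb-1 sheds 120 req/s to app-a: 120 each.
    app-a: 127+120 = 247 > 110
Round 2 — app-a crashes.
  app-a sheds 247 req/s: no online neighbours, lost.
No further crashes.

3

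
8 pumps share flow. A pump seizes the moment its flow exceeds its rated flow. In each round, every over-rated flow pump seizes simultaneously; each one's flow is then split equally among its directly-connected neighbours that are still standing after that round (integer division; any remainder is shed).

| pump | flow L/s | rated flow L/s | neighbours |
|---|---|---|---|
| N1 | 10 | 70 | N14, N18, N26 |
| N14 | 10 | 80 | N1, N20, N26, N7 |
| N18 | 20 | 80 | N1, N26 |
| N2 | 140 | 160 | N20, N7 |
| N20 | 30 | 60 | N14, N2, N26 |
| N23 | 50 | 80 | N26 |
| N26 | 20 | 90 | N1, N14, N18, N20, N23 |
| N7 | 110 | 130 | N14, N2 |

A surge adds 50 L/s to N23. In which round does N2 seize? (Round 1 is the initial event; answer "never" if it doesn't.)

Round 1 — N23 at 100 > 80. N23 seizes.
  N23 sheds 100 L/s to N26: 100 each.
    N26: 20+100 = 120 > 90
Round 2 — N26 seizes.
  N26 sheds 120 L/s to N1, N14, N18, N20: 30 each.
    N1: 10+30 = 40 ≤ 70
    N14: 10+30 = 40 ≤ 80
    N18: 20+30 = 50 ≤ 80
    N20: 30+30 = 60 ≤ 60
No further seizures.

never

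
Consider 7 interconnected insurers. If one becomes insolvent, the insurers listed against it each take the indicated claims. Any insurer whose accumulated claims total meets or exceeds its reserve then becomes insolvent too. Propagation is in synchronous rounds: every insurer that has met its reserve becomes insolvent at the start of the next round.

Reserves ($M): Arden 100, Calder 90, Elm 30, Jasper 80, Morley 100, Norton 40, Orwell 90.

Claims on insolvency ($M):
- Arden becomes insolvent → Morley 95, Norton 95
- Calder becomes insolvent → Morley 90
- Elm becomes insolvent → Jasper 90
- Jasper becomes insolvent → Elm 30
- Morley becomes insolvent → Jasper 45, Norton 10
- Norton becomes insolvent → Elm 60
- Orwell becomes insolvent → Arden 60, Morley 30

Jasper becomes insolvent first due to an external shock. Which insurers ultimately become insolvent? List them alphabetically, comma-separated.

Round 1 — Jasper becomes insolvent (initial).
  Elm: +30 → 30 ≥ 30
Round 2 — Elm becomes insolvent.
No further insolvencies.

Elm, Jasper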